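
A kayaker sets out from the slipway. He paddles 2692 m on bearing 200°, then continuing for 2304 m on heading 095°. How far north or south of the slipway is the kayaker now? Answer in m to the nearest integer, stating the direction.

Leg 1 (200°, 2692 m): east 2692 sin 200° = -920.72, north 2692 cos 200° = -2529.65
Leg 2 (095°, 2304 m): east 2304 sin 95° = 2295.23, north 2304 cos 95° = -200.81
Net north component: -2730.46 m.

2730 m south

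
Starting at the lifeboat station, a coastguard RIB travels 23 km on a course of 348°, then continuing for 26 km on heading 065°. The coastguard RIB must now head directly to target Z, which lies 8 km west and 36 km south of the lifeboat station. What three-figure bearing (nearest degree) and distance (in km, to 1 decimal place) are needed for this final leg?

Leg 1 (348°, 23 km): east 23 sin 348° = -4.78, north 23 cos 348° = 22.50
Leg 2 (065°, 26 km): east 26 sin 65° = 23.56, north 26 cos 65° = 10.99
Current position: (18.78, 33.49). Target: (-8, -36). Remaining: Δeast = -26.78, Δnorth = -69.49.
Bearing = atan2(-26.78, -69.49) mod 360° = 201.08°; distance = √((-26.78)² + (-69.49)²) = 74.468 km.

201°, 74.5 km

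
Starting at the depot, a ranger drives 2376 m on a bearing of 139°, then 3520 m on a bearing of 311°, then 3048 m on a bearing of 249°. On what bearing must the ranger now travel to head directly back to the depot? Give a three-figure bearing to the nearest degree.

Leg 1 (139°, 2376 m): east 2376 sin 139° = 1558.80, north 2376 cos 139° = -1793.19
Leg 2 (311°, 3520 m): east 3520 sin 311° = -2656.58, north 3520 cos 311° = 2309.33
Leg 3 (249°, 3048 m): east 3048 sin 249° = -2845.55, north 3048 cos 249° = -1092.31
Net displacement: -3943.33 east, -576.17 north. Direction back to start is (3943.33, 576.17): bearing = atan2(3943.33, 576.17) mod 360° = 81.69° ≈ 082°.

082°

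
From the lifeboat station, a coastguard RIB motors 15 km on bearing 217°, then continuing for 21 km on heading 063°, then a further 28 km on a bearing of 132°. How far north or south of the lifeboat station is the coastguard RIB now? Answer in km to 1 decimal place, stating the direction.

Leg 1 (217°, 15 km): east 15 sin 217° = -9.03, north 15 cos 217° = -11.98
Leg 2 (063°, 21 km): east 21 sin 63° = 18.71, north 21 cos 63° = 9.53
Leg 3 (132°, 28 km): east 28 sin 132° = 20.81, north 28 cos 132° = -18.74
Net north component: -21.18 km.

21.2 km south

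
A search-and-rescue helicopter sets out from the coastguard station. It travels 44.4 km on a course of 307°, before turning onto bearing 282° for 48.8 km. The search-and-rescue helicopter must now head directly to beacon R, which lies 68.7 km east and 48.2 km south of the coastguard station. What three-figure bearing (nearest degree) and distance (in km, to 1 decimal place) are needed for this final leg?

Leg 1 (307°, 44.4 km): east 44.4 sin 307° = -35.46, north 44.4 cos 307° = 26.72
Leg 2 (282°, 48.8 km): east 48.8 sin 282° = -47.73, north 48.8 cos 282° = 10.15
Current position: (-83.19, 36.87). Target: (68.7, -48.2). Remaining: Δeast = 151.89, Δnorth = -85.07.
Bearing = atan2(151.89, -85.07) mod 360° = 119.25°; distance = √((151.89)² + (-85.07)²) = 174.091 km.

119°, 174.1 km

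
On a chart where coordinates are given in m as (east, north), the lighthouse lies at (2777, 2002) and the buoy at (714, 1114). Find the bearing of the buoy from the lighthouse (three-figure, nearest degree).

247°

Δeast = 714 − 2777 = -2063.00; Δnorth = 1114 − 2002 = -888.00.
Bearing = atan2(Δeast, Δnorth) mod 360° = 246.71° ≈ 247°.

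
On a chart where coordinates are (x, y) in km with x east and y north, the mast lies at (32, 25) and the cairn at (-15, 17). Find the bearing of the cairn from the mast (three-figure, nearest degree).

260°

Δeast = -15 − 32 = -47.00; Δnorth = 17 − 25 = -8.00.
Bearing = atan2(Δeast, Δnorth) mod 360° = 260.34° ≈ 260°.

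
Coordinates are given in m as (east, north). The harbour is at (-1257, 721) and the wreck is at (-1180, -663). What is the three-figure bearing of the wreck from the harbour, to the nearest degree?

177°

Δeast = -1180 − -1257 = 77.00; Δnorth = -663 − 721 = -1384.00.
Bearing = atan2(Δeast, Δnorth) mod 360° = 176.82° ≈ 177°.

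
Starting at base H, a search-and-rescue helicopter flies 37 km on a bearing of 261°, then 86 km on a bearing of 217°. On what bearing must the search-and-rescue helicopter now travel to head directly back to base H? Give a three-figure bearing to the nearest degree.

050°

Leg 1 (261°, 37 km): east 37 sin 261° = -36.54, north 37 cos 261° = -5.79
Leg 2 (217°, 86 km): east 86 sin 217° = -51.76, north 86 cos 217° = -68.68
Net displacement: -88.30 east, -74.47 north. Direction back to start is (88.30, 74.47): bearing = atan2(88.30, 74.47) mod 360° = 49.86° ≈ 050°.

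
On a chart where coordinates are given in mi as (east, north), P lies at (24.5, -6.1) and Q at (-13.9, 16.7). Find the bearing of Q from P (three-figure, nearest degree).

Δeast = -13.9 − 24.5 = -38.40; Δnorth = 16.7 − -6.1 = 22.80.
Bearing = atan2(Δeast, Δnorth) mod 360° = 300.70° ≈ 301°.

301°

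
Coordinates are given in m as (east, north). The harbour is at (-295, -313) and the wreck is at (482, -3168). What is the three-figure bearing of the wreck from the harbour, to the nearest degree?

165°

Δeast = 482 − -295 = 777.00; Δnorth = -3168 − -313 = -2855.00.
Bearing = atan2(Δeast, Δnorth) mod 360° = 164.78° ≈ 165°.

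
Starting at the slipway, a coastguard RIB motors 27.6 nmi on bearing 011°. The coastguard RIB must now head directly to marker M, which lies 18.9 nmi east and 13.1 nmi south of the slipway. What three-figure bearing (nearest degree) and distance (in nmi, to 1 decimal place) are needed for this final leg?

161°, 42.4 nmi

Leg 1 (011°, 27.6 nmi): east 27.6 sin 11° = 5.27, north 27.6 cos 11° = 27.09
Current position: (5.27, 27.09). Target: (18.9, -13.1). Remaining: Δeast = 13.63, Δnorth = -40.19.
Bearing = atan2(13.63, -40.19) mod 360° = 161.26°; distance = √((13.63)² + (-40.19)²) = 42.442 nmi.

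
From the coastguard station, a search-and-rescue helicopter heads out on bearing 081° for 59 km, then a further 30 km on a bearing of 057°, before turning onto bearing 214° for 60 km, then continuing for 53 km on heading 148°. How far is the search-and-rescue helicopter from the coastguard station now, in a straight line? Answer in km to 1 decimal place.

104.2 km

Leg 1 (081°, 59 km): east 59 sin 81° = 58.27, north 59 cos 81° = 9.23
Leg 2 (057°, 30 km): east 30 sin 57° = 25.16, north 30 cos 57° = 16.34
Leg 3 (214°, 60 km): east 60 sin 214° = -33.55, north 60 cos 214° = -49.74
Leg 4 (148°, 53 km): east 53 sin 148° = 28.09, north 53 cos 148° = -44.95
Net: 77.97 east, -69.12 north. Distance = √((77.97)² + (-69.12)²) = 104.195 km.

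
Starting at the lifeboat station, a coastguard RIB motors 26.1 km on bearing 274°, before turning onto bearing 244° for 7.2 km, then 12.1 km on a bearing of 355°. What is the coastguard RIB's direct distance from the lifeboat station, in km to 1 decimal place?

35.2 km

Leg 1 (274°, 26.1 km): east 26.1 sin 274° = -26.04, north 26.1 cos 274° = 1.82
Leg 2 (244°, 7.2 km): east 7.2 sin 244° = -6.47, north 7.2 cos 244° = -3.16
Leg 3 (355°, 12.1 km): east 12.1 sin 355° = -1.05, north 12.1 cos 355° = 12.05
Net: -33.56 east, 10.72 north. Distance = √((-33.56)² + (10.72)²) = 35.232 km.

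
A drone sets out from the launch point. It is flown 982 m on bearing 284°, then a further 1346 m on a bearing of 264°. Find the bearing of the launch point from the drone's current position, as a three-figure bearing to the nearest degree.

092°

Leg 1 (284°, 982 m): east 982 sin 284° = -952.83, north 982 cos 284° = 237.57
Leg 2 (264°, 1346 m): east 1346 sin 264° = -1338.63, north 1346 cos 264° = -140.70
Net displacement: -2291.46 east, 96.87 north. Direction back to start is (2291.46, -96.87): bearing = atan2(2291.46, -96.87) mod 360° = 92.42° ≈ 092°.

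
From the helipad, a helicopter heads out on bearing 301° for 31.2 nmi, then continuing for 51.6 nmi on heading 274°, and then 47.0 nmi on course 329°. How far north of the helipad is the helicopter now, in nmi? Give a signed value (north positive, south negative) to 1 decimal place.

60.0 nmi

Leg 1 (301°, 31.2 nmi): east 31.2 sin 301° = -26.74, north 31.2 cos 301° = 16.07
Leg 2 (274°, 51.6 nmi): east 51.6 sin 274° = -51.47, north 51.6 cos 274° = 3.60
Leg 3 (329°, 47.0 nmi): east 47.0 sin 329° = -24.21, north 47.0 cos 329° = 40.29
Net north component: 59.96 nmi.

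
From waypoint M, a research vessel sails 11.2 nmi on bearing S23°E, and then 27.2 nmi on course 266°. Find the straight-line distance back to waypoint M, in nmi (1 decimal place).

Leg 1 (S23°E, 11.2 nmi): east 11.2 sin 157° = 4.38, north 11.2 cos 157° = -10.31
Leg 2 (266°, 27.2 nmi): east 27.2 sin 266° = -27.13, north 27.2 cos 266° = -1.90
Net: -22.76 east, -12.21 north. Distance = √((-22.76)² + (-12.21)²) = 25.825 nmi.

25.8 nmi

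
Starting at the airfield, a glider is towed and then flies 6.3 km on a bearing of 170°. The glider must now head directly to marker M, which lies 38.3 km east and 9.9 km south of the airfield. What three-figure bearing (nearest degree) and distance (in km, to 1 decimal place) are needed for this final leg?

096°, 37.4 km

Leg 1 (170°, 6.3 km): east 6.3 sin 170° = 1.09, north 6.3 cos 170° = -6.20
Current position: (1.09, -6.20). Target: (38.3, -9.9). Remaining: Δeast = 37.21, Δnorth = -3.70.
Bearing = atan2(37.21, -3.70) mod 360° = 95.67°; distance = √((37.21)² + (-3.70)²) = 37.389 km.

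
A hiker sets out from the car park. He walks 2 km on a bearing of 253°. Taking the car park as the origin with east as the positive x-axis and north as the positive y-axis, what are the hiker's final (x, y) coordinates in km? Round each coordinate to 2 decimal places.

(-1.91, -0.58)

Leg 1 (253°, 2 km): east 2 sin 253° = -1.91, north 2 cos 253° = -0.58
Summing: -1.91 km east, -0.58 km north → (-1.91, -0.58).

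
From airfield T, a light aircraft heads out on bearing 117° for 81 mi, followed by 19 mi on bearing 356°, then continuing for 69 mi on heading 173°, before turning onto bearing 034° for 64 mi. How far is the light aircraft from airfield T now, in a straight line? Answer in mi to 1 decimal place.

119.8 mi

Leg 1 (117°, 81 mi): east 81 sin 117° = 72.17, north 81 cos 117° = -36.77
Leg 2 (356°, 19 mi): east 19 sin 356° = -1.33, north 19 cos 356° = 18.95
Leg 3 (173°, 69 mi): east 69 sin 173° = 8.41, north 69 cos 173° = -68.49
Leg 4 (034°, 64 mi): east 64 sin 34° = 35.79, north 64 cos 34° = 53.06
Net: 115.04 east, -33.25 north. Distance = √((115.04)² + (-33.25)²) = 119.751 mi.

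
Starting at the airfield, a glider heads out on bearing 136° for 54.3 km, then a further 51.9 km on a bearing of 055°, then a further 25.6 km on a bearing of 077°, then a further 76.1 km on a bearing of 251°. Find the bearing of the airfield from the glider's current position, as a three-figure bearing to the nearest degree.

Leg 1 (136°, 54.3 km): east 54.3 sin 136° = 37.72, north 54.3 cos 136° = -39.06
Leg 2 (055°, 51.9 km): east 51.9 sin 55° = 42.51, north 51.9 cos 55° = 29.77
Leg 3 (077°, 25.6 km): east 25.6 sin 77° = 24.94, north 25.6 cos 77° = 5.76
Leg 4 (251°, 76.1 km): east 76.1 sin 251° = -71.95, north 76.1 cos 251° = -24.78
Net displacement: 33.22 east, -28.31 north. Direction back to start is (-33.22, 28.31): bearing = atan2(-33.22, 28.31) mod 360° = 310.43° ≈ 310°.

310°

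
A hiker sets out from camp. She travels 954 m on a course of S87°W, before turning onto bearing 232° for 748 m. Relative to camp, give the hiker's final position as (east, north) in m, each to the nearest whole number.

Leg 1 (S87°W, 954 m): east 954 sin 267° = -952.69, north 954 cos 267° = -49.93
Leg 2 (232°, 748 m): east 748 sin 232° = -589.43, north 748 cos 232° = -460.51
Summing: -1542.12 m east, -510.44 m north → (-1542, -510).

(-1542, -510)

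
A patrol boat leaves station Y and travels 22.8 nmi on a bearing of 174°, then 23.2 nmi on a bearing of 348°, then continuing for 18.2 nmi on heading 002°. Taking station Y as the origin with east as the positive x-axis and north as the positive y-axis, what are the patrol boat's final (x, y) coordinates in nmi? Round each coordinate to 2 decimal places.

Leg 1 (174°, 22.8 nmi): east 22.8 sin 174° = 2.38, north 22.8 cos 174° = -22.68
Leg 2 (348°, 23.2 nmi): east 23.2 sin 348° = -4.82, north 23.2 cos 348° = 22.69
Leg 3 (002°, 18.2 nmi): east 18.2 sin 2° = 0.64, north 18.2 cos 2° = 18.19
Summing: -1.81 nmi east, 18.21 nmi north → (-1.81, 18.21).

(-1.81, 18.21)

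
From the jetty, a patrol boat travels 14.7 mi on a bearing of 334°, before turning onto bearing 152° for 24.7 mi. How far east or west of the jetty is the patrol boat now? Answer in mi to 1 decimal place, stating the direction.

5.2 mi east

Leg 1 (334°, 14.7 mi): east 14.7 sin 334° = -6.44, north 14.7 cos 334° = 13.21
Leg 2 (152°, 24.7 mi): east 24.7 sin 152° = 11.60, north 24.7 cos 152° = -21.81
Net east component: 5.15 mi.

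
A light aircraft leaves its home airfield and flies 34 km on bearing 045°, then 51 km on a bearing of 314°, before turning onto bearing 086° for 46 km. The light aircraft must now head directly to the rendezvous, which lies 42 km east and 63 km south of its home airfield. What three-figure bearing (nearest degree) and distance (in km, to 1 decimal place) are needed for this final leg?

176°, 126.0 km

Leg 1 (045°, 34 km): east 34 sin 45° = 24.04, north 34 cos 45° = 24.04
Leg 2 (314°, 51 km): east 51 sin 314° = -36.69, north 51 cos 314° = 35.43
Leg 3 (086°, 46 km): east 46 sin 86° = 45.89, north 46 cos 86° = 3.21
Current position: (33.24, 62.68). Target: (42, -63). Remaining: Δeast = 8.76, Δnorth = -125.68.
Bearing = atan2(8.76, -125.68) mod 360° = 176.01°; distance = √((8.76)² + (-125.68)²) = 125.983 km.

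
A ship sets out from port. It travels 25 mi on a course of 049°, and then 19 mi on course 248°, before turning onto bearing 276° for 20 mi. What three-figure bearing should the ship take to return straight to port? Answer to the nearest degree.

121°

Leg 1 (049°, 25 mi): east 25 sin 49° = 18.87, north 25 cos 49° = 16.40
Leg 2 (248°, 19 mi): east 19 sin 248° = -17.62, north 19 cos 248° = -7.12
Leg 3 (276°, 20 mi): east 20 sin 276° = -19.89, north 20 cos 276° = 2.09
Net displacement: -18.64 east, 11.37 north. Direction back to start is (18.64, -11.37): bearing = atan2(18.64, -11.37) mod 360° = 121.39° ≈ 121°.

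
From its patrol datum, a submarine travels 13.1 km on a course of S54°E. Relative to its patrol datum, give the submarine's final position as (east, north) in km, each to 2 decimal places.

(10.60, -7.70)

Leg 1 (S54°E, 13.1 km): east 13.1 sin 126° = 10.60, north 13.1 cos 126° = -7.70
Summing: 10.60 km east, -7.70 km north → (10.60, -7.70).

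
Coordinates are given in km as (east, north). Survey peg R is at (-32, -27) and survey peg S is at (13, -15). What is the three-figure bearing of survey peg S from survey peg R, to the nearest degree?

075°

Δeast = 13 − -32 = 45.00; Δnorth = -15 − -27 = 12.00.
Bearing = atan2(Δeast, Δnorth) mod 360° = 75.07° ≈ 075°.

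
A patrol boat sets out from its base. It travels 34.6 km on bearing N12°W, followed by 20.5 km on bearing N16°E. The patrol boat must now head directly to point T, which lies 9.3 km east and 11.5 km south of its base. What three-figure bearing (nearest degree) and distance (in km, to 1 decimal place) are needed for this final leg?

Leg 1 (N12°W, 34.6 km): east 34.6 sin 348° = -7.19, north 34.6 cos 348° = 33.84
Leg 2 (N16°E, 20.5 km): east 20.5 sin 16° = 5.65, north 20.5 cos 16° = 19.71
Current position: (-1.54, 53.55). Target: (9.3, -11.5). Remaining: Δeast = 10.84, Δnorth = -65.05.
Bearing = atan2(10.84, -65.05) mod 360° = 170.54°; distance = √((10.84)² + (-65.05)²) = 65.947 km.

171°, 65.9 km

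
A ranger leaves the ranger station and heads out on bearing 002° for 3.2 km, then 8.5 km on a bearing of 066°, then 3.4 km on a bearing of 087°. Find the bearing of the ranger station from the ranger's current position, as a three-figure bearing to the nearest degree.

239°

Leg 1 (002°, 3.2 km): east 3.2 sin 2° = 0.11, north 3.2 cos 2° = 3.20
Leg 2 (066°, 8.5 km): east 8.5 sin 66° = 7.77, north 8.5 cos 66° = 3.46
Leg 3 (087°, 3.4 km): east 3.4 sin 87° = 3.40, north 3.4 cos 87° = 0.18
Net displacement: 11.27 east, 6.83 north. Direction back to start is (-11.27, -6.83): bearing = atan2(-11.27, -6.83) mod 360° = 238.78° ≈ 239°.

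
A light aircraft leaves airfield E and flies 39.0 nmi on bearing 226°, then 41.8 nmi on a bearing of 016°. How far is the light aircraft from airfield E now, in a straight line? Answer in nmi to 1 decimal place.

21.1 nmi

Leg 1 (226°, 39.0 nmi): east 39.0 sin 226° = -28.05, north 39.0 cos 226° = -27.09
Leg 2 (016°, 41.8 nmi): east 41.8 sin 16° = 11.52, north 41.8 cos 16° = 40.18
Net: -16.53 east, 13.09 north. Distance = √((-16.53)² + (13.09)²) = 21.087 nmi.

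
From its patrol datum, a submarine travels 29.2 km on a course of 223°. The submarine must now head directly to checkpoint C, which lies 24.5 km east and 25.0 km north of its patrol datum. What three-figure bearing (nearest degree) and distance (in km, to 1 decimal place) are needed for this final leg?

044°, 64.2 km

Leg 1 (223°, 29.2 km): east 29.2 sin 223° = -19.91, north 29.2 cos 223° = -21.36
Current position: (-19.91, -21.36). Target: (24.5, 25.0). Remaining: Δeast = 44.41, Δnorth = 46.36.
Bearing = atan2(44.41, 46.36) mod 360° = 43.77°; distance = √((44.41)² + (46.36)²) = 64.199 km.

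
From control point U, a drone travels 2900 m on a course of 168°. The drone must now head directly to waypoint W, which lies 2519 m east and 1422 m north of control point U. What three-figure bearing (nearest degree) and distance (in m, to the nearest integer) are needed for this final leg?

Leg 1 (168°, 2900 m): east 2900 sin 168° = 602.94, north 2900 cos 168° = -2836.63
Current position: (602.94, -2836.63). Target: (2519, 1422). Remaining: Δeast = 1916.06, Δnorth = 4258.63.
Bearing = atan2(1916.06, 4258.63) mod 360° = 24.22°; distance = √((1916.06)² + (4258.63)²) = 4669.816 m.

024°, 4670 m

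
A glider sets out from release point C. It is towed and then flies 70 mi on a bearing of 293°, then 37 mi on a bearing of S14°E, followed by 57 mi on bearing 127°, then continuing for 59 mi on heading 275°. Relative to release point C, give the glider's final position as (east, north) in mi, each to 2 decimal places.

(-68.74, -37.71)

Leg 1 (293°, 70 mi): east 70 sin 293° = -64.44, north 70 cos 293° = 27.35
Leg 2 (S14°E, 37 mi): east 37 sin 166° = 8.95, north 37 cos 166° = -35.90
Leg 3 (127°, 57 mi): east 57 sin 127° = 45.52, north 57 cos 127° = -34.30
Leg 4 (275°, 59 mi): east 59 sin 275° = -58.78, north 59 cos 275° = 5.14
Summing: -68.74 mi east, -37.71 mi north → (-68.74, -37.71).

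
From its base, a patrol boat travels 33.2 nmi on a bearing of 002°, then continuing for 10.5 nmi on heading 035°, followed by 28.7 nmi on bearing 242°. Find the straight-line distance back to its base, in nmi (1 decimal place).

33.6 nmi

Leg 1 (002°, 33.2 nmi): east 33.2 sin 2° = 1.16, north 33.2 cos 2° = 33.18
Leg 2 (035°, 10.5 nmi): east 10.5 sin 35° = 6.02, north 10.5 cos 35° = 8.60
Leg 3 (242°, 28.7 nmi): east 28.7 sin 242° = -25.34, north 28.7 cos 242° = -13.47
Net: -18.16 east, 28.31 north. Distance = √((-18.16)² + (28.31)²) = 33.631 nmi.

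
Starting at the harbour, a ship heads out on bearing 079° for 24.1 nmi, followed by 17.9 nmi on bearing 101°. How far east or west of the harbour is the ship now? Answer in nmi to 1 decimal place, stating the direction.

41.2 nmi east

Leg 1 (079°, 24.1 nmi): east 24.1 sin 79° = 23.66, north 24.1 cos 79° = 4.60
Leg 2 (101°, 17.9 nmi): east 17.9 sin 101° = 17.57, north 17.9 cos 101° = -3.42
Net east component: 41.23 nmi.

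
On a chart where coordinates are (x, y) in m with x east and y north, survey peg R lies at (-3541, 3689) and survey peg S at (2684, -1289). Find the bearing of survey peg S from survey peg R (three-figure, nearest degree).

129°

Δeast = 2684 − -3541 = 6225.00; Δnorth = -1289 − 3689 = -4978.00.
Bearing = atan2(Δeast, Δnorth) mod 360° = 128.65° ≈ 129°.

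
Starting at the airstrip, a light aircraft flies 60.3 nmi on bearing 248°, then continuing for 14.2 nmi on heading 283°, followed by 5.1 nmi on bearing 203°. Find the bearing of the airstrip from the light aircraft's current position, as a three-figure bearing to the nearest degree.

071°

Leg 1 (248°, 60.3 nmi): east 60.3 sin 248° = -55.91, north 60.3 cos 248° = -22.59
Leg 2 (283°, 14.2 nmi): east 14.2 sin 283° = -13.84, north 14.2 cos 283° = 3.19
Leg 3 (203°, 5.1 nmi): east 5.1 sin 203° = -1.99, north 5.1 cos 203° = -4.69
Net displacement: -71.74 east, -24.09 north. Direction back to start is (71.74, 24.09): bearing = atan2(71.74, 24.09) mod 360° = 71.44° ≈ 071°.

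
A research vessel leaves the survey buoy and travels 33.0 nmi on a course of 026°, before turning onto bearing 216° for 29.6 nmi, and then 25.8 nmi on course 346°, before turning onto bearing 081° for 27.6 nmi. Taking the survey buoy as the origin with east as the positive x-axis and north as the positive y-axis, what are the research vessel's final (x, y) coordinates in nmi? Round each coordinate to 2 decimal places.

Leg 1 (026°, 33.0 nmi): east 33.0 sin 26° = 14.47, north 33.0 cos 26° = 29.66
Leg 2 (216°, 29.6 nmi): east 29.6 sin 216° = -17.40, north 29.6 cos 216° = -23.95
Leg 3 (346°, 25.8 nmi): east 25.8 sin 346° = -6.24, north 25.8 cos 346° = 25.03
Leg 4 (081°, 27.6 nmi): east 27.6 sin 81° = 27.26, north 27.6 cos 81° = 4.32
Summing: 18.09 nmi east, 35.06 nmi north → (18.09, 35.06).

(18.09, 35.06)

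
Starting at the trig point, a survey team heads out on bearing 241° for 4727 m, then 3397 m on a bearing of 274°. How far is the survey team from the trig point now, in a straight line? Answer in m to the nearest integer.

7799 m

Leg 1 (241°, 4727 m): east 4727 sin 241° = -4134.33, north 4727 cos 241° = -2291.70
Leg 2 (274°, 3397 m): east 3397 sin 274° = -3388.73, north 3397 cos 274° = 236.96
Net: -7523.05 east, -2054.73 north. Distance = √((-7523.05)² + (-2054.73)²) = 7798.605 m.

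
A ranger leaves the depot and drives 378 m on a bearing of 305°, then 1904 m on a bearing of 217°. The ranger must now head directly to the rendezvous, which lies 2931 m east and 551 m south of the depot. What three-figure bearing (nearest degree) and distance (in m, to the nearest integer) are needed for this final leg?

Leg 1 (305°, 378 m): east 378 sin 305° = -309.64, north 378 cos 305° = 216.81
Leg 2 (217°, 1904 m): east 1904 sin 217° = -1145.86, north 1904 cos 217° = -1520.60
Current position: (-1455.50, -1303.79). Target: (2931, -551). Remaining: Δeast = 4386.50, Δnorth = 752.79.
Bearing = atan2(4386.50, 752.79) mod 360° = 80.26°; distance = √((4386.50)² + (752.79)²) = 4450.622 m.

080°, 4451 m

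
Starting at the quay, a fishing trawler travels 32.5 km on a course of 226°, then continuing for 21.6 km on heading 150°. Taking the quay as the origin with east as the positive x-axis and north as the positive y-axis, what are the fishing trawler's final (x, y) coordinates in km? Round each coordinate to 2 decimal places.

Leg 1 (226°, 32.5 km): east 32.5 sin 226° = -23.38, north 32.5 cos 226° = -22.58
Leg 2 (150°, 21.6 km): east 21.6 sin 150° = 10.80, north 21.6 cos 150° = -18.71
Summing: -12.58 km east, -41.28 km north → (-12.58, -41.28).

(-12.58, -41.28)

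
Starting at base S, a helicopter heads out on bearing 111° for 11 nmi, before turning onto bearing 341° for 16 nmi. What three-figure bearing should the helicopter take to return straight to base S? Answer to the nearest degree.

Leg 1 (111°, 11 nmi): east 11 sin 111° = 10.27, north 11 cos 111° = -3.94
Leg 2 (341°, 16 nmi): east 16 sin 341° = -5.21, north 16 cos 341° = 15.13
Net displacement: 5.06 east, 11.19 north. Direction back to start is (-5.06, -11.19): bearing = atan2(-5.06, -11.19) mod 360° = 204.34° ≈ 204°.

204°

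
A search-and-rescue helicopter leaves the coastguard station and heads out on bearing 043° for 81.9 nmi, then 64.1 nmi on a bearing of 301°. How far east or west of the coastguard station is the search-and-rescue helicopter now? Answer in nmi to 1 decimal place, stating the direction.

Leg 1 (043°, 81.9 nmi): east 81.9 sin 43° = 55.86, north 81.9 cos 43° = 59.90
Leg 2 (301°, 64.1 nmi): east 64.1 sin 301° = -54.94, north 64.1 cos 301° = 33.01
Net east component: 0.91 nmi.

0.9 nmi east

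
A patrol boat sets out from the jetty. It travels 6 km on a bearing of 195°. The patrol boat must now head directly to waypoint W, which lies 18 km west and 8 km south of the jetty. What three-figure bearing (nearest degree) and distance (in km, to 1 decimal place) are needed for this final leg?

Leg 1 (195°, 6 km): east 6 sin 195° = -1.55, north 6 cos 195° = -5.80
Current position: (-1.55, -5.80). Target: (-18, -8). Remaining: Δeast = -16.45, Δnorth = -2.20.
Bearing = atan2(-16.45, -2.20) mod 360° = 262.37°; distance = √((-16.45)² + (-2.20)²) = 16.594 km.

262°, 16.6 km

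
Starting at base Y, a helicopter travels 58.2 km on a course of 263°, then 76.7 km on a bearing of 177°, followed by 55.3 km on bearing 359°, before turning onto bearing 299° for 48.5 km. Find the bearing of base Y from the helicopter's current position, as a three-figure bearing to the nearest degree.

Leg 1 (263°, 58.2 km): east 58.2 sin 263° = -57.77, north 58.2 cos 263° = -7.09
Leg 2 (177°, 76.7 km): east 76.7 sin 177° = 4.01, north 76.7 cos 177° = -76.59
Leg 3 (359°, 55.3 km): east 55.3 sin 359° = -0.97, north 55.3 cos 359° = 55.29
Leg 4 (299°, 48.5 km): east 48.5 sin 299° = -42.42, north 48.5 cos 299° = 23.51
Net displacement: -97.14 east, -4.88 north. Direction back to start is (97.14, 4.88): bearing = atan2(97.14, 4.88) mod 360° = 87.12° ≈ 087°.

087°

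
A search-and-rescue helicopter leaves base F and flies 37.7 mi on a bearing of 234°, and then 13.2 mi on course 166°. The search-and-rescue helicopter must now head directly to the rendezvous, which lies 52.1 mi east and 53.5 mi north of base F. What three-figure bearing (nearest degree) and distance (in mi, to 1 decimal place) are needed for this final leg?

042°, 118.9 mi

Leg 1 (234°, 37.7 mi): east 37.7 sin 234° = -30.50, north 37.7 cos 234° = -22.16
Leg 2 (166°, 13.2 mi): east 13.2 sin 166° = 3.19, north 13.2 cos 166° = -12.81
Current position: (-27.31, -34.97). Target: (52.1, 53.5). Remaining: Δeast = 79.41, Δnorth = 88.47.
Bearing = atan2(79.41, 88.47) mod 360° = 41.91°; distance = √((79.41)² + (88.47)²) = 118.878 mi.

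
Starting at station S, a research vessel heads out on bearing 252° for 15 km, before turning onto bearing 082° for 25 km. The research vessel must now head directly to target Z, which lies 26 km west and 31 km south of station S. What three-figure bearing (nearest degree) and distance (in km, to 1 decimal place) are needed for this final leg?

Leg 1 (252°, 15 km): east 15 sin 252° = -14.27, north 15 cos 252° = -4.64
Leg 2 (082°, 25 km): east 25 sin 82° = 24.76, north 25 cos 82° = 3.48
Current position: (10.49, -1.16). Target: (-26, -31). Remaining: Δeast = -36.49, Δnorth = -29.84.
Bearing = atan2(-36.49, -29.84) mod 360° = 230.72°; distance = √((-36.49)² + (-29.84)²) = 47.141 km.

231°, 47.1 km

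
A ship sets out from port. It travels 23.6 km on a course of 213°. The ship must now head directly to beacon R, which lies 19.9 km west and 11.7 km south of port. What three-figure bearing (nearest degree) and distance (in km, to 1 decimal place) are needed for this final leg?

319°, 10.7 km

Leg 1 (213°, 23.6 km): east 23.6 sin 213° = -12.85, north 23.6 cos 213° = -19.79
Current position: (-12.85, -19.79). Target: (-19.9, -11.7). Remaining: Δeast = -7.05, Δnorth = 8.09.
Bearing = atan2(-7.05, 8.09) mod 360° = 318.95°; distance = √((-7.05)² + (8.09)²) = 10.731 km.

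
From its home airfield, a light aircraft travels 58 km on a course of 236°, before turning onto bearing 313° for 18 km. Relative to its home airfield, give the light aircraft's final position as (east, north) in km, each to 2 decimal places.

(-61.25, -20.16)

Leg 1 (236°, 58 km): east 58 sin 236° = -48.08, north 58 cos 236° = -32.43
Leg 2 (313°, 18 km): east 18 sin 313° = -13.16, north 18 cos 313° = 12.28
Summing: -61.25 km east, -20.16 km north → (-61.25, -20.16).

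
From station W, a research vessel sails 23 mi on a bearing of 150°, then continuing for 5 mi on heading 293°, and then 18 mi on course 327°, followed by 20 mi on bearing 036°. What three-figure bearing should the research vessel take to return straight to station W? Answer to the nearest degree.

Leg 1 (150°, 23 mi): east 23 sin 150° = 11.50, north 23 cos 150° = -19.92
Leg 2 (293°, 5 mi): east 5 sin 293° = -4.60, north 5 cos 293° = 1.95
Leg 3 (327°, 18 mi): east 18 sin 327° = -9.80, north 18 cos 327° = 15.10
Leg 4 (036°, 20 mi): east 20 sin 36° = 11.76, north 20 cos 36° = 16.18
Net displacement: 8.85 east, 13.31 north. Direction back to start is (-8.85, -13.31): bearing = atan2(-8.85, -13.31) mod 360° = 213.62° ≈ 214°.

214°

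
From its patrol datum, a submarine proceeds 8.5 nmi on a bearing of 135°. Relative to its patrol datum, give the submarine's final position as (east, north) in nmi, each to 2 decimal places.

Leg 1 (135°, 8.5 nmi): east 8.5 sin 135° = 6.01, north 8.5 cos 135° = -6.01
Summing: 6.01 nmi east, -6.01 nmi north → (6.01, -6.01).

(6.01, -6.01)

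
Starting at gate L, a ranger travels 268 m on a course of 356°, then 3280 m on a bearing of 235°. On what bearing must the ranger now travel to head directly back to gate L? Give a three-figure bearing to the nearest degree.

Leg 1 (356°, 268 m): east 268 sin 356° = -18.69, north 268 cos 356° = 267.35
Leg 2 (235°, 3280 m): east 3280 sin 235° = -2686.82, north 3280 cos 235° = -1881.33
Net displacement: -2705.51 east, -1613.98 north. Direction back to start is (2705.51, 1613.98): bearing = atan2(2705.51, 1613.98) mod 360° = 59.18° ≈ 059°.

059°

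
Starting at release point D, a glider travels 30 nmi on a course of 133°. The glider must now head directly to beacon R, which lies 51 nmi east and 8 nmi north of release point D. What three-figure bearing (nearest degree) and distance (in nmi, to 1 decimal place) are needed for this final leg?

Leg 1 (133°, 30 nmi): east 30 sin 133° = 21.94, north 30 cos 133° = -20.46
Current position: (21.94, -20.46). Target: (51, 8). Remaining: Δeast = 29.06, Δnorth = 28.46.
Bearing = atan2(29.06, 28.46) mod 360° = 45.60°; distance = √((29.06)² + (28.46)²) = 40.675 nmi.

046°, 40.7 nmi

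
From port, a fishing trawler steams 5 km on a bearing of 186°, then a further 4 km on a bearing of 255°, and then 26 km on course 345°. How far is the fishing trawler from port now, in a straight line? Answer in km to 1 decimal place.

22.1 km

Leg 1 (186°, 5 km): east 5 sin 186° = -0.52, north 5 cos 186° = -4.97
Leg 2 (255°, 4 km): east 4 sin 255° = -3.86, north 4 cos 255° = -1.04
Leg 3 (345°, 26 km): east 26 sin 345° = -6.73, north 26 cos 345° = 25.11
Net: -11.12 east, 19.11 north. Distance = √((-11.12)² + (19.11)²) = 22.104 km.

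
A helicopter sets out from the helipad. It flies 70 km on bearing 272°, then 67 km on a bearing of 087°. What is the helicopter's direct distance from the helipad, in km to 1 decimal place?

6.7 km

Leg 1 (272°, 70 km): east 70 sin 272° = -69.96, north 70 cos 272° = 2.44
Leg 2 (087°, 67 km): east 67 sin 87° = 66.91, north 67 cos 87° = 3.51
Net: -3.05 east, 5.95 north. Distance = √((-3.05)² + (5.95)²) = 6.685 km.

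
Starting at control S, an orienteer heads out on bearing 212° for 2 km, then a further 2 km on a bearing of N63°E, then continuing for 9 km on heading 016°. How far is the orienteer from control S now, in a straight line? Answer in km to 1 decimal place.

8.5 km

Leg 1 (212°, 2 km): east 2 sin 212° = -1.06, north 2 cos 212° = -1.70
Leg 2 (N63°E, 2 km): east 2 sin 63° = 1.78, north 2 cos 63° = 0.91
Leg 3 (016°, 9 km): east 9 sin 16° = 2.48, north 9 cos 16° = 8.65
Net: 3.20 east, 7.86 north. Distance = √((3.20)² + (7.86)²) = 8.491 km.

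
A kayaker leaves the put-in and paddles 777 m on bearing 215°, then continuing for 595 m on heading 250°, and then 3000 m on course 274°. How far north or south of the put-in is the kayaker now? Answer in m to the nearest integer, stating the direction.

631 m south

Leg 1 (215°, 777 m): east 777 sin 215° = -445.67, north 777 cos 215° = -636.48
Leg 2 (250°, 595 m): east 595 sin 250° = -559.12, north 595 cos 250° = -203.50
Leg 3 (274°, 3000 m): east 3000 sin 274° = -2992.69, north 3000 cos 274° = 209.27
Net north component: -630.71 m.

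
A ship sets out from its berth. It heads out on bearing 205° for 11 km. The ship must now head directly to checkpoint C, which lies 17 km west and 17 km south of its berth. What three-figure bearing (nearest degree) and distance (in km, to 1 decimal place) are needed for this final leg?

240°, 14.2 km

Leg 1 (205°, 11 km): east 11 sin 205° = -4.65, north 11 cos 205° = -9.97
Current position: (-4.65, -9.97). Target: (-17, -17). Remaining: Δeast = -12.35, Δnorth = -7.03.
Bearing = atan2(-12.35, -7.03) mod 360° = 240.35°; distance = √((-12.35)² + (-7.03)²) = 14.212 km.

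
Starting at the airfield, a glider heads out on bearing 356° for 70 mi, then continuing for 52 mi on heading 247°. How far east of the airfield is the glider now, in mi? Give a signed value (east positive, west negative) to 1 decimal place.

-52.7 mi

Leg 1 (356°, 70 mi): east 70 sin 356° = -4.88, north 70 cos 356° = 69.83
Leg 2 (247°, 52 mi): east 52 sin 247° = -47.87, north 52 cos 247° = -20.32
Net east component: -52.75 mi.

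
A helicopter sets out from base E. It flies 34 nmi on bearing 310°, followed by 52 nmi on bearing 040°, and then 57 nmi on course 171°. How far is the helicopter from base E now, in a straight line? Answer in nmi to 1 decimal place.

Leg 1 (310°, 34 nmi): east 34 sin 310° = -26.05, north 34 cos 310° = 21.85
Leg 2 (040°, 52 nmi): east 52 sin 40° = 33.42, north 52 cos 40° = 39.83
Leg 3 (171°, 57 nmi): east 57 sin 171° = 8.92, north 57 cos 171° = -56.30
Net: 16.30 east, 5.39 north. Distance = √((16.30)² + (5.39)²) = 17.165 nmi.

17.2 nmi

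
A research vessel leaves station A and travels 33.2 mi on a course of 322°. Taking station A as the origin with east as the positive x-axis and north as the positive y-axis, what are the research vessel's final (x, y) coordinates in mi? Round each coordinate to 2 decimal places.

(-20.44, 26.16)

Leg 1 (322°, 33.2 mi): east 33.2 sin 322° = -20.44, north 33.2 cos 322° = 26.16
Summing: -20.44 mi east, 26.16 mi north → (-20.44, 26.16).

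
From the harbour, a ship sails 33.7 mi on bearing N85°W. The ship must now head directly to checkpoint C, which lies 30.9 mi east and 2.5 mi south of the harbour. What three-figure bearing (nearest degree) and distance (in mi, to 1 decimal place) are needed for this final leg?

Leg 1 (N85°W, 33.7 mi): east 33.7 sin 275° = -33.57, north 33.7 cos 275° = 2.94
Current position: (-33.57, 2.94). Target: (30.9, -2.5). Remaining: Δeast = 64.47, Δnorth = -5.44.
Bearing = atan2(64.47, -5.44) mod 360° = 94.82°; distance = √((64.47)² + (-5.44)²) = 64.701 mi.

095°, 64.7 mi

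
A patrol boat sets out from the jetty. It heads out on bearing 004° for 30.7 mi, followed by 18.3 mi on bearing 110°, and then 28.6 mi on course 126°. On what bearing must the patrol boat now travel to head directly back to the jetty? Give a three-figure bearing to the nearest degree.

Leg 1 (004°, 30.7 mi): east 30.7 sin 4° = 2.14, north 30.7 cos 4° = 30.63
Leg 2 (110°, 18.3 mi): east 18.3 sin 110° = 17.20, north 18.3 cos 110° = -6.26
Leg 3 (126°, 28.6 mi): east 28.6 sin 126° = 23.14, north 28.6 cos 126° = -16.81
Net displacement: 42.48 east, 7.56 north. Direction back to start is (-42.48, -7.56): bearing = atan2(-42.48, -7.56) mod 360° = 259.91° ≈ 260°.

260°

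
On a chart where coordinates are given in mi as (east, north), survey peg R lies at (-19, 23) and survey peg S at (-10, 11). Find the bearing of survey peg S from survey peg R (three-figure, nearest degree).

Δeast = -10 − -19 = 9.00; Δnorth = 11 − 23 = -12.00.
Bearing = atan2(Δeast, Δnorth) mod 360° = 143.13° ≈ 143°.

143°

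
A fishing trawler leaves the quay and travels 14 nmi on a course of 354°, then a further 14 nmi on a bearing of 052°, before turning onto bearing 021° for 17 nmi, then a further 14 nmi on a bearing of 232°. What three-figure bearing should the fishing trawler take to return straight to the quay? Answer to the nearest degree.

Leg 1 (354°, 14 nmi): east 14 sin 354° = -1.46, north 14 cos 354° = 13.92
Leg 2 (052°, 14 nmi): east 14 sin 52° = 11.03, north 14 cos 52° = 8.62
Leg 3 (021°, 17 nmi): east 17 sin 21° = 6.09, north 17 cos 21° = 15.87
Leg 4 (232°, 14 nmi): east 14 sin 232° = -11.03, north 14 cos 232° = -8.62
Net displacement: 4.63 east, 29.79 north. Direction back to start is (-4.63, -29.79): bearing = atan2(-4.63, -29.79) mod 360° = 188.83° ≈ 189°.

189°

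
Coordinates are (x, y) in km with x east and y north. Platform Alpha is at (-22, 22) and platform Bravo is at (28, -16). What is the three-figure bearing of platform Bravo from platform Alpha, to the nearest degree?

Δeast = 28 − -22 = 50.00; Δnorth = -16 − 22 = -38.00.
Bearing = atan2(Δeast, Δnorth) mod 360° = 127.23° ≈ 127°.

127°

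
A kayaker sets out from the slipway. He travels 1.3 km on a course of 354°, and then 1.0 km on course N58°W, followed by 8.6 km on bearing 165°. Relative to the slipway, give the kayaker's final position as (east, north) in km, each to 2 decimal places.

(1.24, -6.48)

Leg 1 (354°, 1.3 km): east 1.3 sin 354° = -0.14, north 1.3 cos 354° = 1.29
Leg 2 (N58°W, 1.0 km): east 1.0 sin 302° = -0.85, north 1.0 cos 302° = 0.53
Leg 3 (165°, 8.6 km): east 8.6 sin 165° = 2.23, north 8.6 cos 165° = -8.31
Summing: 1.24 km east, -6.48 km north → (1.24, -6.48).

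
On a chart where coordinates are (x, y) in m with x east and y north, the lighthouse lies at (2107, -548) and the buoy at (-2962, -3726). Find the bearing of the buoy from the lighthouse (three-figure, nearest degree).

238°

Δeast = -2962 − 2107 = -5069.00; Δnorth = -3726 − -548 = -3178.00.
Bearing = atan2(Δeast, Δnorth) mod 360° = 237.91° ≈ 238°.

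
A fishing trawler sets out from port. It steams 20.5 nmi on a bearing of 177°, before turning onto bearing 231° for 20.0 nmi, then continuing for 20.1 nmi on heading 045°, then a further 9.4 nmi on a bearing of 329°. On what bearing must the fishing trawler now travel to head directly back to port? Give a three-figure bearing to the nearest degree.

Leg 1 (177°, 20.5 nmi): east 20.5 sin 177° = 1.07, north 20.5 cos 177° = -20.47
Leg 2 (231°, 20.0 nmi): east 20.0 sin 231° = -15.54, north 20.0 cos 231° = -12.59
Leg 3 (045°, 20.1 nmi): east 20.1 sin 45° = 14.21, north 20.1 cos 45° = 14.21
Leg 4 (329°, 9.4 nmi): east 9.4 sin 329° = -4.84, north 9.4 cos 329° = 8.06
Net displacement: -5.10 east, -10.79 north. Direction back to start is (5.10, 10.79): bearing = atan2(5.10, 10.79) mod 360° = 25.30° ≈ 025°.

025°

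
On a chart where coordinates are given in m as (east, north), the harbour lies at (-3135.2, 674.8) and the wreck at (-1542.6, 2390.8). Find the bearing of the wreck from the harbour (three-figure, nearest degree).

043°

Δeast = -1542.6 − -3135.2 = 1592.60; Δnorth = 2390.8 − 674.8 = 1716.00.
Bearing = atan2(Δeast, Δnorth) mod 360° = 42.86° ≈ 043°.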